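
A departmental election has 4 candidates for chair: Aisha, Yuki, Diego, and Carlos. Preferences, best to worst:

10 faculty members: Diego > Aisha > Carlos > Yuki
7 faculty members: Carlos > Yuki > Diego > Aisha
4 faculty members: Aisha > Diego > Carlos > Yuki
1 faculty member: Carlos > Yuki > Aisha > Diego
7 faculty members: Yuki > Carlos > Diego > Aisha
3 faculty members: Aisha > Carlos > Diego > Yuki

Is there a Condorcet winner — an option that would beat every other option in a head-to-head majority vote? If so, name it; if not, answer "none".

none

Checking pairwise contests:
Diego beats Aisha 24–8.
Aisha beats Yuki 17–15.
Carlos beats Diego 18–14.
Aisha beats Carlos 17–15.
Every option loses at least one head-to-head, so there is no Condorcet winner.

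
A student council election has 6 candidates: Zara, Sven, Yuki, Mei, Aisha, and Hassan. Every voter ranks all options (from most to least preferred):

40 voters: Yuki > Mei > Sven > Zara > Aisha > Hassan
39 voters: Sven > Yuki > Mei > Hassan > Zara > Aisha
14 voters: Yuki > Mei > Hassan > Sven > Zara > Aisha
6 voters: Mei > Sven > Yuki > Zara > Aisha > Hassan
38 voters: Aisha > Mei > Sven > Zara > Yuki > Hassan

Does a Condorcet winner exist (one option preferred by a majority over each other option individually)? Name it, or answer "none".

none

Checking pairwise contests:
Sven beats Zara 137–0.
Mei beats Sven 98–39.
Sven beats Yuki 83–54.
Yuki beats Mei 93–44.
Zara beats Aisha 99–38.
Zara beats Hassan 84–53.
Every option loses at least one head-to-head, so there is no Condorcet winner.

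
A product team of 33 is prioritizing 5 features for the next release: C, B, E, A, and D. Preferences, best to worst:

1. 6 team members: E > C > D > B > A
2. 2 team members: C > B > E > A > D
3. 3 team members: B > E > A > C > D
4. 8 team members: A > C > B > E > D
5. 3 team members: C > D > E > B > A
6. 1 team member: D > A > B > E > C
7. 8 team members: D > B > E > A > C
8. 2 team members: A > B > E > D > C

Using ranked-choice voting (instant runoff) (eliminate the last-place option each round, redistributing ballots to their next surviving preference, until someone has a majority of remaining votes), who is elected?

E

Round 1: C 5, B 3, E 6, A 10, D 9. Eliminate B.
Round 2: C 5, E 9, A 10, D 9. Eliminate C.
Round 3: E 11, A 10, D 12. Eliminate A.
Round 4: E 21, D 12. E has a majority.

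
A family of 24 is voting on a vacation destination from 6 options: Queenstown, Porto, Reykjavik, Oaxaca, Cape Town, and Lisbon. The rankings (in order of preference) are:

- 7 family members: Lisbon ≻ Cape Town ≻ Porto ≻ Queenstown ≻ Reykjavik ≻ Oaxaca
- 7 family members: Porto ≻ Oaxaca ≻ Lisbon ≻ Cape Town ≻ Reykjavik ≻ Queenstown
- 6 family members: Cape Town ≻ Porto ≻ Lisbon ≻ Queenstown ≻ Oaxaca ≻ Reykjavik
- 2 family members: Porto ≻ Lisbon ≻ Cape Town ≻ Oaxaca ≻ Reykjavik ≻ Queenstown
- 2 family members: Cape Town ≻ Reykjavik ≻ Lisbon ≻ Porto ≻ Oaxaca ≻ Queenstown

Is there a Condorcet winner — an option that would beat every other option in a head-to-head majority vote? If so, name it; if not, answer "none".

Checking pairwise contests:
Porto beats Queenstown 24–0.
Cape Town beats Porto 15–9.
Queenstown beats Reykjavik 13–11.
Queenstown beats Oaxaca 13–11.
Lisbon beats Cape Town 16–8.
Porto beats Lisbon 15–9.
Every option loses at least one head-to-head, so there is no Condorcet winner.

none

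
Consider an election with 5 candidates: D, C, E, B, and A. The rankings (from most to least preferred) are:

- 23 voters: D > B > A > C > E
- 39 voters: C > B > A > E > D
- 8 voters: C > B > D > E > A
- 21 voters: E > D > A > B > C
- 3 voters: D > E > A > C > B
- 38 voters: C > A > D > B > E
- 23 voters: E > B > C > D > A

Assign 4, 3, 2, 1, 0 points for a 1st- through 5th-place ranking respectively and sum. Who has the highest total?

C

D: 23·4 + 39·0 + 8·2 + 21·3 + 3·4 + 38·2 + 23·1 = 282
C: 23·1 + 39·4 + 8·4 + 21·0 + 3·1 + 38·4 + 23·2 = 412
E: 23·0 + 39·1 + 8·1 + 21·4 + 3·3 + 38·0 + 23·4 = 232
B: 23·3 + 39·3 + 8·3 + 21·1 + 3·0 + 38·1 + 23·3 = 338
A: 23·2 + 39·2 + 8·0 + 21·2 + 3·2 + 38·3 + 23·0 = 286
C has the highest Borda score (412).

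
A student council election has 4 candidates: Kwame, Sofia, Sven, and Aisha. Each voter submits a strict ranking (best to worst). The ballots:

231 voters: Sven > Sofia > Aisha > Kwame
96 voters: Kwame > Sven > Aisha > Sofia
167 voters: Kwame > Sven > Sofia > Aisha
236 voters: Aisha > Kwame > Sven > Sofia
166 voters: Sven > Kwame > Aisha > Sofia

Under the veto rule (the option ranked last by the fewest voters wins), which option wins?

Sven

Last-place votes: Kwame 231, Sofia 498, Sven 0, Aisha 167.
Sven is ranked last by the fewest voters, so Sven wins.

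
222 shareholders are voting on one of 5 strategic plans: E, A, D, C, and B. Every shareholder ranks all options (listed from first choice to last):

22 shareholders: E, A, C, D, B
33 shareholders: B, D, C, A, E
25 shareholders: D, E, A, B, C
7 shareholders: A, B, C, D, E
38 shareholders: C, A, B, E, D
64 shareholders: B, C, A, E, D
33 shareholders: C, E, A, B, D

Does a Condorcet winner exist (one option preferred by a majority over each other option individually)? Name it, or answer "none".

none

Checking pairwise contests:
A beats E 142–80.
C beats A 168–54.
E beats D 157–65.
B beats C 129–93.
A beats B 125–97.
Every option loses at least one head-to-head, so there is no Condorcet winner.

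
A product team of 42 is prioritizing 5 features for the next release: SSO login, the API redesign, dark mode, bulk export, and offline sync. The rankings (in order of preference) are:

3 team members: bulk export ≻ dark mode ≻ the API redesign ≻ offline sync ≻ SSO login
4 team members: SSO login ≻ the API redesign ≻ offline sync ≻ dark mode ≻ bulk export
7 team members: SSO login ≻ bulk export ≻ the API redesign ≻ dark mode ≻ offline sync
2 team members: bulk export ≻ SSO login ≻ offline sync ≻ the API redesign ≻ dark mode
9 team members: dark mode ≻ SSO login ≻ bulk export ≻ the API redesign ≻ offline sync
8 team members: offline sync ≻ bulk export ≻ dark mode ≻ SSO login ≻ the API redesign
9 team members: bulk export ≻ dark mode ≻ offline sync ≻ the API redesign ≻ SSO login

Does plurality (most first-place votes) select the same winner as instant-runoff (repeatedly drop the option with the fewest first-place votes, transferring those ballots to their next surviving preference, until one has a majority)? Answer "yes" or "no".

Plurality — first-place votes: SSO login 11, the API redesign 0, dark mode 9, bulk export 14, offline sync 8. Winner: bulk export.
Instant-runoff — R1 SSO login 11, the API redesign 0, dark mode 9, bulk export 14, offline sync 8 (the API redesign out); R2 SSO login 11, dark mode 9, bulk export 14, offline sync 8 (offline sync out); R3 SSO login 11, dark mode 9, bulk export 22 (bulk export winner). Winner: bulk export.
The two methods agree.

yes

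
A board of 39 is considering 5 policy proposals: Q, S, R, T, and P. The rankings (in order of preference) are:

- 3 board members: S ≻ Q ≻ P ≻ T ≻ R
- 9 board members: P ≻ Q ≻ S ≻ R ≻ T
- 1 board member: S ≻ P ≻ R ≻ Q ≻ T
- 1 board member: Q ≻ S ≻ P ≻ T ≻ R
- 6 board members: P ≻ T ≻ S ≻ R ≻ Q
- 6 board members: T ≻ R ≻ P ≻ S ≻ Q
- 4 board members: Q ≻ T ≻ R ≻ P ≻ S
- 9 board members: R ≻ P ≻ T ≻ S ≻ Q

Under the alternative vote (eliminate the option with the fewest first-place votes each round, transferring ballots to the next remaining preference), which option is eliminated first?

S

Round 1: Q 5, S 4, R 9, T 6, P 15. Eliminate S.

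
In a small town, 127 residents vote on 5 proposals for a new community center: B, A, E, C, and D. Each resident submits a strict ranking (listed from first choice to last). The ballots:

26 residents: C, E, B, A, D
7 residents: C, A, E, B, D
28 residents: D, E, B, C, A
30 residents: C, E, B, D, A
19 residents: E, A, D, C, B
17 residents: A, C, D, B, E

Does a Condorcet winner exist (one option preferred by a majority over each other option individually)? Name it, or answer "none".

C

C vs B: 99–28 for C.
C vs A: 91–36 for C.
C vs E: 80–47 for C.
C vs D: 80–47 for C.
C beats every other option head-to-head.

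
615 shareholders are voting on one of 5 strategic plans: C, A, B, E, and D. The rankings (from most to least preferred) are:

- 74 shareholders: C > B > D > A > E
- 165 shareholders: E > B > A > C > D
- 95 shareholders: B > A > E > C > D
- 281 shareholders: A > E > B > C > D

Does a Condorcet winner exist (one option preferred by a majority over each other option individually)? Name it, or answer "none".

none

Checking pairwise contests:
A beats C 541–74.
B beats A 334–281.
E beats B 446–169.
A beats E 450–165.
C beats D 615–0.
Every option loses at least one head-to-head, so there is no Condorcet winner.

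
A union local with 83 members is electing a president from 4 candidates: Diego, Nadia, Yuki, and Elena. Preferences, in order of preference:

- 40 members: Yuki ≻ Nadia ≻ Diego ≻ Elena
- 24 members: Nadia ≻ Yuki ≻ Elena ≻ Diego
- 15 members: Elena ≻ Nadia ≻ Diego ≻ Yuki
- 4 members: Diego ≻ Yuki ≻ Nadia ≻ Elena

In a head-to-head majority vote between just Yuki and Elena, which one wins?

Voters preferring Yuki to Elena: 68; preferring Elena to Yuki: 15.
Yuki wins the head-to-head.

Yuki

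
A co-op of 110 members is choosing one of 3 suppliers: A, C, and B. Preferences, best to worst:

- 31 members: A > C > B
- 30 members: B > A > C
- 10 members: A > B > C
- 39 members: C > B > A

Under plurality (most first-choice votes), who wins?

First-place votes: A 41, C 39, B 30.
A has the most first-place votes.

A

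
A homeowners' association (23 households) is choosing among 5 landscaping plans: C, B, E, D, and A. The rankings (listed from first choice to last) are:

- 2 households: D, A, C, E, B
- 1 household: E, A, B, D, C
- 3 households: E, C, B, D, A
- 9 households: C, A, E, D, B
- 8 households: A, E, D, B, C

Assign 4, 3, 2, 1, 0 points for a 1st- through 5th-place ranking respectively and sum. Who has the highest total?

C: 2·2 + 1·0 + 3·3 + 9·4 + 8·0 = 49
B: 2·0 + 1·2 + 3·2 + 9·0 + 8·1 = 16
E: 2·1 + 1·4 + 3·4 + 9·2 + 8·3 = 60
D: 2·4 + 1·1 + 3·1 + 9·1 + 8·2 = 37
A: 2·3 + 1·3 + 3·0 + 9·3 + 8·4 = 68
A has the highest Borda score (68).

A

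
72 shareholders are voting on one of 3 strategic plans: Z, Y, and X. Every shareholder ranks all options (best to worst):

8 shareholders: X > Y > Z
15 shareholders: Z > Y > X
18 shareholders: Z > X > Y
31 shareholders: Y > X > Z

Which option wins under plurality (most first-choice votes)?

First-place votes: Z 33, Y 31, X 8.
Z has the most first-place votes.

Z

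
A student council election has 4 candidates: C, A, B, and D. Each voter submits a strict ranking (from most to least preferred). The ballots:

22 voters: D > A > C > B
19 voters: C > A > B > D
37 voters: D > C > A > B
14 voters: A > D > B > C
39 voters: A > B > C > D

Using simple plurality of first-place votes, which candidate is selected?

First-place votes: C 19, A 53, B 0, D 59.
D has the most first-place votes.

D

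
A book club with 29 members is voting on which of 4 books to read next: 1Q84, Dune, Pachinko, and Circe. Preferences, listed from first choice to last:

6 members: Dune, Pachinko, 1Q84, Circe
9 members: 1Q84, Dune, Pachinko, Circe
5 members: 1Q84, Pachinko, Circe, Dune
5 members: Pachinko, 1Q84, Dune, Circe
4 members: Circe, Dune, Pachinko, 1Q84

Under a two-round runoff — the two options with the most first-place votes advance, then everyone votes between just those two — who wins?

1Q84

Round 1 first-place votes: 1Q84 14, Dune 6, Pachinko 5, Circe 4.
1Q84 and Dune advance.
Runoff: 1Q84 is preferred to Dune by 19 voters; Dune by 10.
1Q84 wins the runoff.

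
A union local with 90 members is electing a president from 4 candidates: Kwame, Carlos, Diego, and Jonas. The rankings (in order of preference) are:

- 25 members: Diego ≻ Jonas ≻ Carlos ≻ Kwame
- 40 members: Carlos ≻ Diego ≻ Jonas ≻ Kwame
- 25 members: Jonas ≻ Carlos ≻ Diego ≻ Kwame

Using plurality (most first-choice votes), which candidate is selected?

First-place votes: Kwame 0, Carlos 40, Diego 25, Jonas 25.
Carlos has the most first-place votes.

Carlos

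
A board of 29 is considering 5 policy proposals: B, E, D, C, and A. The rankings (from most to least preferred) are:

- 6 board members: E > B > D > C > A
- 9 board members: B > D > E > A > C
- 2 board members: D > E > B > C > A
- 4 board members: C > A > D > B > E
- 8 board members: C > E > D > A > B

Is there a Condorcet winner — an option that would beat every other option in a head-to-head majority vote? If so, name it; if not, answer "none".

Checking pairwise contests:
E beats B 16–13.
D beats E 15–14.
B beats D 15–14.
B beats C 17–12.
B beats A 17–12.
Every option loses at least one head-to-head, so there is no Condorcet winner.

none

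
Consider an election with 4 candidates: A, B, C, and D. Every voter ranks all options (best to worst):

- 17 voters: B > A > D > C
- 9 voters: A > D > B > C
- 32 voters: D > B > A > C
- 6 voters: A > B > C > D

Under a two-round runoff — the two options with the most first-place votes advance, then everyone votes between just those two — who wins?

D

Round 1 first-place votes: A 15, B 17, C 0, D 32.
D and B advance.
Runoff: D is preferred to B by 41 voters; B by 23.
D wins the runoff.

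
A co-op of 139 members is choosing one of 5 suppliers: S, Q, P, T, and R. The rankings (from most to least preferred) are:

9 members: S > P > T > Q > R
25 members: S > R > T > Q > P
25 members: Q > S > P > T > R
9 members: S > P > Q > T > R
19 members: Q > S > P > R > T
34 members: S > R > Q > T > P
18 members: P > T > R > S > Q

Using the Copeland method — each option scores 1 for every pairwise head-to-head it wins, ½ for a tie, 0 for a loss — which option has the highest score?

S

S: beats Q, P, T, and R → score 4.
Q: beats P and T; loses to S and R → score 2.
P: beats T and R; loses to S and Q → score 2.
T: loses to S, Q, P, and R → score 0.
R: beats Q and T; loses to S and P → score 2.
S has the best pairwise record.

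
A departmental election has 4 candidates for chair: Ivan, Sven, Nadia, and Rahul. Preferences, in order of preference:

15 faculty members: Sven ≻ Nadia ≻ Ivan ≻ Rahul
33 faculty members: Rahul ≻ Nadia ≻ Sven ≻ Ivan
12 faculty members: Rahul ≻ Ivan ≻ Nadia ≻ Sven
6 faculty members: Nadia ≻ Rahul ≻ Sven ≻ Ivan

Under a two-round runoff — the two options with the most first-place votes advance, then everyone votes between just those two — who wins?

Round 1 first-place votes: Ivan 0, Sven 15, Nadia 6, Rahul 45.
Rahul and Sven advance.
Runoff: Rahul is preferred to Sven by 51 voters; Sven by 15.
Rahul wins the runoff.

Rahul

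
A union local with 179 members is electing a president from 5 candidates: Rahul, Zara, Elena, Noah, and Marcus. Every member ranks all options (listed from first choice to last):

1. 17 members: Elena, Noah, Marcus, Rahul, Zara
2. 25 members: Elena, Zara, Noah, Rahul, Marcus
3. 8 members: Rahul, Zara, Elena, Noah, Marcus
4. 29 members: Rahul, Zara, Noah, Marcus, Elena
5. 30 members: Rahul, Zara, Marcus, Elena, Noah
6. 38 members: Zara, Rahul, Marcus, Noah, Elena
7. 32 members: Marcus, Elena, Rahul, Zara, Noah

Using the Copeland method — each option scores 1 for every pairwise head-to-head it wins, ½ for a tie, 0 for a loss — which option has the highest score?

Rahul: beats Zara, Elena, Noah, and Marcus → score 4.
Zara: beats Elena, Noah, and Marcus; loses to Rahul → score 3.
Elena: beats Noah; loses to Rahul, Zara, and Marcus → score 1.
Noah: loses to Rahul, Zara, Elena, and Marcus → score 0.
Marcus: beats Elena and Noah; loses to Rahul and Zara → score 2.
Rahul has the best pairwise record.

Rahul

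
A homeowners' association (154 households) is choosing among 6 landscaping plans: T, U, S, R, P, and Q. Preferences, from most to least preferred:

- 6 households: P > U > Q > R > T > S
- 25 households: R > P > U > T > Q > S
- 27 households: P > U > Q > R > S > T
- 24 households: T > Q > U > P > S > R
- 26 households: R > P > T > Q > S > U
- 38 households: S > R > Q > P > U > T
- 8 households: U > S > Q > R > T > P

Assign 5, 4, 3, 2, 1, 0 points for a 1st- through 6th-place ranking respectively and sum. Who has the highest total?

P

T: 6·1 + 25·2 + 27·0 + 24·5 + 26·3 + 38·0 + 8·1 = 262
U: 6·4 + 25·3 + 27·4 + 24·3 + 26·0 + 38·1 + 8·5 = 357
S: 6·0 + 25·0 + 27·1 + 24·1 + 26·1 + 38·5 + 8·4 = 299
R: 6·2 + 25·5 + 27·2 + 24·0 + 26·5 + 38·4 + 8·2 = 489
P: 6·5 + 25·4 + 27·5 + 24·2 + 26·4 + 38·2 + 8·0 = 493
Q: 6·3 + 25·1 + 27·3 + 24·4 + 26·2 + 38·3 + 8·3 = 410
P has the highest Borda score (493).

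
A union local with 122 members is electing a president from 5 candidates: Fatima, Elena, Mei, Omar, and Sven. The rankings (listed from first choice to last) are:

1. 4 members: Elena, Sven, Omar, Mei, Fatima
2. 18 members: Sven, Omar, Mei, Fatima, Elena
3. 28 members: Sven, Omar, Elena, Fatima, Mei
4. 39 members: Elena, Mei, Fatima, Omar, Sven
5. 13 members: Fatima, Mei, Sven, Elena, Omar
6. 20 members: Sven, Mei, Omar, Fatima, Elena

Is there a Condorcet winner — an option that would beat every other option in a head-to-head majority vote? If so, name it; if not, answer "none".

Sven

Sven vs Fatima: 70–52 for Sven.
Sven vs Elena: 79–43 for Sven.
Sven vs Mei: 70–52 for Sven.
Sven vs Omar: 83–39 for Sven.
Sven beats every other option head-to-head.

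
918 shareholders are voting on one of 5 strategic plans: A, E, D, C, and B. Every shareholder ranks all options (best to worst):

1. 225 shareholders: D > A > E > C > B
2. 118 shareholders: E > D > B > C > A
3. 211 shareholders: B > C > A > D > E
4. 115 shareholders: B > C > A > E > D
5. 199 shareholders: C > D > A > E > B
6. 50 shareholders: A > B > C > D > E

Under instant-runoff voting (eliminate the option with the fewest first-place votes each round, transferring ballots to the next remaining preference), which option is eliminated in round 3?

Round 1: A 50, E 118, D 225, C 199, B 326. Eliminate A.
Round 2: E 118, D 225, C 199, B 376. Eliminate E.
Round 3: D 343, C 199, B 376. Eliminate C.

C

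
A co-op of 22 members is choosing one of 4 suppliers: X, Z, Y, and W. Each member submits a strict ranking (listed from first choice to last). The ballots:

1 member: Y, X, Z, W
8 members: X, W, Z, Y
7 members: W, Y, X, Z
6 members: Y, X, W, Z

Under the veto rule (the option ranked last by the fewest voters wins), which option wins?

X

Last-place votes: X 0, Z 13, Y 8, W 1.
X is ranked last by the fewest voters, so X wins.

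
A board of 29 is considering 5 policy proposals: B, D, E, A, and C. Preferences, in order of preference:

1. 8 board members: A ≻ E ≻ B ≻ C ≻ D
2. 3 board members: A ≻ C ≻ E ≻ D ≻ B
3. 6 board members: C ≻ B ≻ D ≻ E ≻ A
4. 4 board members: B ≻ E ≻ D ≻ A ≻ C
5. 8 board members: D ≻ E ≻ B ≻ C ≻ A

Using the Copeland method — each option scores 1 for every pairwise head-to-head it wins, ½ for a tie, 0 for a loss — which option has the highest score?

B: beats D, A, and C; loses to E → score 3.
D: beats A; loses to B, E, and C → score 1.
E: beats B, D, A, and C → score 4.
A: beats C; loses to B, D, and E → score 1.
C: beats D; loses to B, E, and A → score 1.
E has the best pairwise record.

E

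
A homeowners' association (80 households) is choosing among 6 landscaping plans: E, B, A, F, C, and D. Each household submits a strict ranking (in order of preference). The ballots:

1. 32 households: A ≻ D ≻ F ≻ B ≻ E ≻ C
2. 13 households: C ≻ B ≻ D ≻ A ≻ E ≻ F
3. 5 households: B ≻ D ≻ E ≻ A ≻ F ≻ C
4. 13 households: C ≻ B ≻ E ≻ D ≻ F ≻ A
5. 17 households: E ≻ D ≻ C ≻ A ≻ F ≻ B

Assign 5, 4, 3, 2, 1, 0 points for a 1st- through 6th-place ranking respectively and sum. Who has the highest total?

E: 32·1 + 13·1 + 5·3 + 13·3 + 17·5 = 184
B: 32·2 + 13·4 + 5·5 + 13·4 + 17·0 = 193
A: 32·5 + 13·2 + 5·2 + 13·0 + 17·2 = 230
F: 32·3 + 13·0 + 5·1 + 13·1 + 17·1 = 131
C: 32·0 + 13·5 + 5·0 + 13·5 + 17·3 = 181
D: 32·4 + 13·3 + 5·4 + 13·2 + 17·4 = 281
D has the highest Borda score (281).

D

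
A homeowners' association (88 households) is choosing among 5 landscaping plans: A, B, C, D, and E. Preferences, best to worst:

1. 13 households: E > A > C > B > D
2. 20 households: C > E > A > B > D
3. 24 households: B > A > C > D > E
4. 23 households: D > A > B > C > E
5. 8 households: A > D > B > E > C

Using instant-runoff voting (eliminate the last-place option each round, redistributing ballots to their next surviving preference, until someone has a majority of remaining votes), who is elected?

C

Round 1: A 8, B 24, C 20, D 23, E 13. Eliminate A.
Round 2: B 24, C 20, D 31, E 13. Eliminate E.
Round 3: B 24, C 33, D 31. Eliminate B.
Round 4: C 57, D 31. C has a majority.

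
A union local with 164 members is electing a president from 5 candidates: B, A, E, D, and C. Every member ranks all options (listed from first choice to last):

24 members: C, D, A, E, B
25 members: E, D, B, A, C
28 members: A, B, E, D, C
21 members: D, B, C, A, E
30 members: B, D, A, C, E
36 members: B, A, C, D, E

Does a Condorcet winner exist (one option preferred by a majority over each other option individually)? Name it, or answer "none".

B vs A: 112–52 for B.
B vs E: 115–49 for B.
B vs D: 94–70 for B.
B vs C: 140–24 for B.
B beats every other option head-to-head.

B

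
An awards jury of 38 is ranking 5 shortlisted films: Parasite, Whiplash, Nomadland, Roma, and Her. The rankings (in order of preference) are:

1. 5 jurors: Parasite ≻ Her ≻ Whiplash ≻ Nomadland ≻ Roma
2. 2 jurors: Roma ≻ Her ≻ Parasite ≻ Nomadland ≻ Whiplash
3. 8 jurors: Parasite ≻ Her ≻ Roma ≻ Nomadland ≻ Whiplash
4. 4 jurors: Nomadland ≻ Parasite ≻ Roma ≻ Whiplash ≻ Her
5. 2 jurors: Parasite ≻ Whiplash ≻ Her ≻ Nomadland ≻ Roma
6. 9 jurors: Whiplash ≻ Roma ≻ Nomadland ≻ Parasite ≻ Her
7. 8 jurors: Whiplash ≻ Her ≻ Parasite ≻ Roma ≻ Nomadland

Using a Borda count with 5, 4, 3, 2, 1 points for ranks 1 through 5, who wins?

Parasite: 5·5 + 2·3 + 8·5 + 4·4 + 2·5 + 9·2 + 8·3 = 139
Whiplash: 5·3 + 2·1 + 8·1 + 4·2 + 2·4 + 9·5 + 8·5 = 126
Nomadland: 5·2 + 2·2 + 8·2 + 4·5 + 2·2 + 9·3 + 8·1 = 89
Roma: 5·1 + 2·5 + 8·3 + 4·3 + 2·1 + 9·4 + 8·2 = 105
Her: 5·4 + 2·4 + 8·4 + 4·1 + 2·3 + 9·1 + 8·4 = 111
Parasite has the highest Borda score (139).

Parasite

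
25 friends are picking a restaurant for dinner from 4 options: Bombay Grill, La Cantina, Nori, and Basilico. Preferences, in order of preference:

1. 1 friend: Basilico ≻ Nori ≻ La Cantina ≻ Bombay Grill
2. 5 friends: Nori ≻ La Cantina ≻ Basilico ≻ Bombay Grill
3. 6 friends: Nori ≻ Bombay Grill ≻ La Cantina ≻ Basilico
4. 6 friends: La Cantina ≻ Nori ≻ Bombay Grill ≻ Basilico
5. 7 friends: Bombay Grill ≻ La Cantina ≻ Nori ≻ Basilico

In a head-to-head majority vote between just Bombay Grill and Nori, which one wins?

Nori

Voters preferring Bombay Grill to Nori: 7; preferring Nori to Bombay Grill: 18.
Nori wins the head-to-head.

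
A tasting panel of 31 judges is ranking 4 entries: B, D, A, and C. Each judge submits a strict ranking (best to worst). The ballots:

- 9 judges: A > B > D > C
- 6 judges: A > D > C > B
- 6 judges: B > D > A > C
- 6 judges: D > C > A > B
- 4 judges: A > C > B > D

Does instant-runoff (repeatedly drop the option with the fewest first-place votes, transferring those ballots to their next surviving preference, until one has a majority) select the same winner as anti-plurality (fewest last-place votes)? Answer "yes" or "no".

Instant-runoff — R1 B 6, D 6, A 19, C 0 (A winner). Winner: A.
Anti-plurality — last-place votes: B 12, D 4, A 0, C 15. Winner: A.
The two methods agree.

yes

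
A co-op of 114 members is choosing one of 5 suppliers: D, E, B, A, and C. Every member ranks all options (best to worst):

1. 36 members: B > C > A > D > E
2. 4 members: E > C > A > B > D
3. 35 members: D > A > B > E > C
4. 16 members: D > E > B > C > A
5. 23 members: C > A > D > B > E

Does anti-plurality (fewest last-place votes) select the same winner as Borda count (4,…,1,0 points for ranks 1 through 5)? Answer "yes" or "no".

Anti-plurality — last-place votes: D 4, E 59, B 0, A 16, C 35. Winner: B.
Borda — scores: D 286, E 99, B 273, A 254, C 228. Winner: D.
The two methods disagree.

no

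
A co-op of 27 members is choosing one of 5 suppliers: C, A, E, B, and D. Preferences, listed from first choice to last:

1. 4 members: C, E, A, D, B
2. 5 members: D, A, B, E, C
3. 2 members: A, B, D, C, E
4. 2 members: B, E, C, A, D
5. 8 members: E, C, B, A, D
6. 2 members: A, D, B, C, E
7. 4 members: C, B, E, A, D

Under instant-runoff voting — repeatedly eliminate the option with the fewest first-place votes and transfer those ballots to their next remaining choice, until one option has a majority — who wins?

Round 1: C 8, A 4, E 8, B 2, D 5. Eliminate B.
Round 2: C 8, A 4, E 10, D 5. Eliminate A.
Round 3: C 8, E 10, D 9. Eliminate C.
Round 4: E 18, D 9. E has a majority.

E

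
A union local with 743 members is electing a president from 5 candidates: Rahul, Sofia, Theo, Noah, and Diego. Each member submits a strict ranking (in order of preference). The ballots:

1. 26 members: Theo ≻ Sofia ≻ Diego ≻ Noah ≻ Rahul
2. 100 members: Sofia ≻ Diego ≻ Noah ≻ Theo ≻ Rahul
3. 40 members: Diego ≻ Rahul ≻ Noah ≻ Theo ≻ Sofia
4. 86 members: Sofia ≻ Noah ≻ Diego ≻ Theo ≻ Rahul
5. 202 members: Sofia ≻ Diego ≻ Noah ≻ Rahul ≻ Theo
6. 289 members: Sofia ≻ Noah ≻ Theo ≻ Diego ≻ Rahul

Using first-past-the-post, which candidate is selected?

First-place votes: Rahul 0, Sofia 677, Theo 26, Noah 0, Diego 40.
Sofia has the most first-place votes.

Sofia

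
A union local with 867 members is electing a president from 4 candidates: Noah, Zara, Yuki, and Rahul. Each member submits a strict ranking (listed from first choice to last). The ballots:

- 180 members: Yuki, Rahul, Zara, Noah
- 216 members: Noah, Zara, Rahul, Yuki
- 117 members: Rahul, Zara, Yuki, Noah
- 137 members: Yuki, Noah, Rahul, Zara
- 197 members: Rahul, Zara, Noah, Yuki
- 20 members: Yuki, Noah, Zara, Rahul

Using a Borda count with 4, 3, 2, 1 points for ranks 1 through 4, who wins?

Rahul

Noah: 180·1 + 216·4 + 117·1 + 137·3 + 197·2 + 20·3 = 2026
Zara: 180·2 + 216·3 + 117·3 + 137·1 + 197·3 + 20·2 = 2127
Yuki: 180·4 + 216·1 + 117·2 + 137·4 + 197·1 + 20·4 = 1995
Rahul: 180·3 + 216·2 + 117·4 + 137·2 + 197·4 + 20·1 = 2522
Rahul has the highest Borda score (2522).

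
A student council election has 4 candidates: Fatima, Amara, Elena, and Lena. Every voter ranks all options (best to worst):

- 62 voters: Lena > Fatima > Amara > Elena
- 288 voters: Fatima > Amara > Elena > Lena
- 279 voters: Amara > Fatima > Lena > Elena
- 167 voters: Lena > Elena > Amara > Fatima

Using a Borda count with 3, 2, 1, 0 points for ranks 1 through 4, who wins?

Fatima: 62·2 + 288·3 + 279·2 + 167·0 = 1546
Amara: 62·1 + 288·2 + 279·3 + 167·1 = 1642
Elena: 62·0 + 288·1 + 279·0 + 167·2 = 622
Lena: 62·3 + 288·0 + 279·1 + 167·3 = 966
Amara has the highest Borda score (1642).

Amara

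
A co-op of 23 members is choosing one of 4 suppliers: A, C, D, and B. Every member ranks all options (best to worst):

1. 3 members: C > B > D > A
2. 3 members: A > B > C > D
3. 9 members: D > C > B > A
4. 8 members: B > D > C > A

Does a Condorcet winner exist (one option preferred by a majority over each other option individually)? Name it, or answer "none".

none

Checking pairwise contests:
C beats A 20–3.
D beats C 17–6.
B beats D 14–9.
C beats B 12–11.
Every option loses at least one head-to-head, so there is no Condorcet winner.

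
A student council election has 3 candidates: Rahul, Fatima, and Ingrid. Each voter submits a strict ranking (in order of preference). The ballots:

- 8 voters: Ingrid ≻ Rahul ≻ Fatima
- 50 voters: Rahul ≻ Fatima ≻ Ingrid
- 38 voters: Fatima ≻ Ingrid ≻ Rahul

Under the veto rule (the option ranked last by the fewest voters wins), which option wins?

Last-place votes: Rahul 38, Fatima 8, Ingrid 50.
Fatima is ranked last by the fewest voters, so Fatima wins.

Fatima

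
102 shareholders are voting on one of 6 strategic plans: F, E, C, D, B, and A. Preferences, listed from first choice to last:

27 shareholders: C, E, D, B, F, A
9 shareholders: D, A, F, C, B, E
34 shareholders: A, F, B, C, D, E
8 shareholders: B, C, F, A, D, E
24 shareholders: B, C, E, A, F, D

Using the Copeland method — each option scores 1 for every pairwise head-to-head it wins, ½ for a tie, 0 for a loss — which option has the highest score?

B

F: beats D; ties E; loses to C, B, and A → score 1.5.
E: ties F, D, and A; loses to C and B → score 1.5.
C: beats F, E, D, and A; loses to B → score 4.
D: ties E; loses to F, C, B, and A → score 0.5.
B: beats F, E, C, D, and A → score 5.
A: beats F and D; ties E; loses to C and B → score 2.5.
B has the best pairwise record.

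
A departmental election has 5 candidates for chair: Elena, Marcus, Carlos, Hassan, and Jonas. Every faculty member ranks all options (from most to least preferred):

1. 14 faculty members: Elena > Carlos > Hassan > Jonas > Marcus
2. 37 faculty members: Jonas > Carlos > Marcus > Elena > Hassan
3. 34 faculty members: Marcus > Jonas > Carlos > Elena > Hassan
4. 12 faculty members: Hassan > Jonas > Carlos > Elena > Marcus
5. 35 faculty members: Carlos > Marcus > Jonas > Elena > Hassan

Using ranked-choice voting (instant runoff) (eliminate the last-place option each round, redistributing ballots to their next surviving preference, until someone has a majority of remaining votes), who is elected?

Jonas

Round 1: Elena 14, Marcus 34, Carlos 35, Hassan 12, Jonas 37. Eliminate Hassan.
Round 2: Elena 14, Marcus 34, Carlos 35, Jonas 49. Eliminate Elena.
Round 3: Marcus 34, Carlos 49, Jonas 49. Eliminate Marcus.
Round 4: Carlos 49, Jonas 83. Jonas has a majority.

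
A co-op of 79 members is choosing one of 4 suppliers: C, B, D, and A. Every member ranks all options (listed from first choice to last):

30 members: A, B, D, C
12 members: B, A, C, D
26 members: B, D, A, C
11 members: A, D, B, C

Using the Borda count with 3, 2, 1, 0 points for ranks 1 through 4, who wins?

C: 30·0 + 12·1 + 26·0 + 11·0 = 12
B: 30·2 + 12·3 + 26·3 + 11·1 = 185
D: 30·1 + 12·0 + 26·2 + 11·2 = 104
A: 30·3 + 12·2 + 26·1 + 11·3 = 173
B has the highest Borda score (185).

B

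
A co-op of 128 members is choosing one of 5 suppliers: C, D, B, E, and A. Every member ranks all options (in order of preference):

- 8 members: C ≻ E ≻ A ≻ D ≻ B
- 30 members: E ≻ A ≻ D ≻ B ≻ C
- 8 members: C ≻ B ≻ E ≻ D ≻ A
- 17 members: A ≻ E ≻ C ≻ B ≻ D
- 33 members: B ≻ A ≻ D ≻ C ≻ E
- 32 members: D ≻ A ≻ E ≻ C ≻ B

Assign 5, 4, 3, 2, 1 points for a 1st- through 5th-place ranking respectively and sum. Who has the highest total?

A

C: 8·5 + 30·1 + 8·5 + 17·3 + 33·2 + 32·2 = 291
D: 8·2 + 30·3 + 8·2 + 17·1 + 33·3 + 32·5 = 398
B: 8·1 + 30·2 + 8·4 + 17·2 + 33·5 + 32·1 = 331
E: 8·4 + 30·5 + 8·3 + 17·4 + 33·1 + 32·3 = 403
A: 8·3 + 30·4 + 8·1 + 17·5 + 33·4 + 32·4 = 497
A has the highest Borda score (497).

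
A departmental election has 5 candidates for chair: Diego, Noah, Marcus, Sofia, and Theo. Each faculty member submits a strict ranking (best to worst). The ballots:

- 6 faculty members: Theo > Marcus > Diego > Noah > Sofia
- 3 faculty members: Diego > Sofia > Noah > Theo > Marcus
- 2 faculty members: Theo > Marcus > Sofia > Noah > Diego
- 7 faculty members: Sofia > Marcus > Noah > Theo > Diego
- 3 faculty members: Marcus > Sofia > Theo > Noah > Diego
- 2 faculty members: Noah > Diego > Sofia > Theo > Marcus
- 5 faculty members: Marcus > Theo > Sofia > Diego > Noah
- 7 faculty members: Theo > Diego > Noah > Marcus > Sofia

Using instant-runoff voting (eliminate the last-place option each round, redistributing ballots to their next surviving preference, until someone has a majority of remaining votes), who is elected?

Theo

Round 1: Diego 3, Noah 2, Marcus 8, Sofia 7, Theo 15. Eliminate Noah.
Round 2: Diego 5, Marcus 8, Sofia 7, Theo 15. Eliminate Diego.
Round 3: Marcus 8, Sofia 12, Theo 15. Eliminate Marcus.
Round 4: Sofia 15, Theo 20. Theo has a majority.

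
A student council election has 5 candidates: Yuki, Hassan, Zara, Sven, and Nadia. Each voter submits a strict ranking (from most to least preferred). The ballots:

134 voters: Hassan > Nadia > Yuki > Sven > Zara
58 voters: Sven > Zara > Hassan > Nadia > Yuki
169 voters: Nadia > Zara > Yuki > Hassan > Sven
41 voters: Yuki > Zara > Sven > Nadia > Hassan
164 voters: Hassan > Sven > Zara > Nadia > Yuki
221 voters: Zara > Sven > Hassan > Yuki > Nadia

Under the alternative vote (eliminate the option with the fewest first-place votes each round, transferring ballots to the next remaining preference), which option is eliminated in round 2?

Sven

Round 1: Yuki 41, Hassan 298, Zara 221, Sven 58, Nadia 169. Eliminate Yuki.
Round 2: Hassan 298, Zara 262, Sven 58, Nadia 169. Eliminate Sven.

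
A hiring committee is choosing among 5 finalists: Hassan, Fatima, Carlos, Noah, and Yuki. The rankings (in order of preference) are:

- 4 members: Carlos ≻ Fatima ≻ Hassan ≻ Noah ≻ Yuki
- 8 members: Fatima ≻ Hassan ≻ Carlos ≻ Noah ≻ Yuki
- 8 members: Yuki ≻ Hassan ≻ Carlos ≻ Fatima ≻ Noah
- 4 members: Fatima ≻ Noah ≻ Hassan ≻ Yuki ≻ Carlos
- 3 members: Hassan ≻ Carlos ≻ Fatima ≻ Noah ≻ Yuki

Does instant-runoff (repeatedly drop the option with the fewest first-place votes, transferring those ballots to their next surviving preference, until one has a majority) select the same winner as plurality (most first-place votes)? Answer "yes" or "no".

yes

Instant-runoff — R1 Hassan 3, Fatima 12, Carlos 4, Noah 0, Yuki 8 (Noah out); R2 Hassan 3, Fatima 12, Carlos 4, Yuki 8 (Hassan out); R3 Fatima 12, Carlos 7, Yuki 8 (Carlos out); R4 Fatima 19, Yuki 8 (Fatima winner). Winner: Fatima.
Plurality — first-place votes: Hassan 3, Fatima 12, Carlos 4, Noah 0, Yuki 8. Winner: Fatima.
The two methods agree.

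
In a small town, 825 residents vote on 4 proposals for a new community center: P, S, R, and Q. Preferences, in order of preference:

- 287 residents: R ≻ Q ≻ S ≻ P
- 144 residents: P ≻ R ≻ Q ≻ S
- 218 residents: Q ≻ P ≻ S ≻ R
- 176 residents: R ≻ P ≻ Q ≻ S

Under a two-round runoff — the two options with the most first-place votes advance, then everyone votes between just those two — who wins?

R

Round 1 first-place votes: P 144, S 0, R 463, Q 218.
R and Q advance.
Runoff: R is preferred to Q by 607 voters; Q by 218.
R wins the runoff.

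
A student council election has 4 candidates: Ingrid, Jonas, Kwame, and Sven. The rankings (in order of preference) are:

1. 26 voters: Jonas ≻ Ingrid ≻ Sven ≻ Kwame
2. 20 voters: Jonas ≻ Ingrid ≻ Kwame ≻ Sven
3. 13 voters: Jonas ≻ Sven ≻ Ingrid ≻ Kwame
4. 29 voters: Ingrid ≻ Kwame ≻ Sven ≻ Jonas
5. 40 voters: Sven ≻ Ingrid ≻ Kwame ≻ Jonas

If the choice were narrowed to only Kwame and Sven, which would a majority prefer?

Voters preferring Kwame to Sven: 49; preferring Sven to Kwame: 79.
Sven wins the head-to-head.

Sven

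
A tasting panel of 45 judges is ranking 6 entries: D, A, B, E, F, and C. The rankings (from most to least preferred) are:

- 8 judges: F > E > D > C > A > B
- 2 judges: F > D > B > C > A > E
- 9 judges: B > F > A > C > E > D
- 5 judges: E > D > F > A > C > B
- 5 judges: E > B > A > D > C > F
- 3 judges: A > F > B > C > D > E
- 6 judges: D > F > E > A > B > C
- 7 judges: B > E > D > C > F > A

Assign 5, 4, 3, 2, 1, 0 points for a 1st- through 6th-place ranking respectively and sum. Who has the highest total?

F

D: 8·3 + 2·4 + 9·0 + 5·4 + 5·2 + 3·1 + 6·5 + 7·3 = 116
A: 8·1 + 2·1 + 9·3 + 5·2 + 5·3 + 3·5 + 6·2 + 7·0 = 89
B: 8·0 + 2·3 + 9·5 + 5·0 + 5·4 + 3·3 + 6·1 + 7·5 = 121
E: 8·4 + 2·0 + 9·1 + 5·5 + 5·5 + 3·0 + 6·3 + 7·4 = 137
F: 8·5 + 2·5 + 9·4 + 5·3 + 5·0 + 3·4 + 6·4 + 7·1 = 144
C: 8·2 + 2·2 + 9·2 + 5·1 + 5·1 + 3·2 + 6·0 + 7·2 = 68
F has the highest Borda score (144).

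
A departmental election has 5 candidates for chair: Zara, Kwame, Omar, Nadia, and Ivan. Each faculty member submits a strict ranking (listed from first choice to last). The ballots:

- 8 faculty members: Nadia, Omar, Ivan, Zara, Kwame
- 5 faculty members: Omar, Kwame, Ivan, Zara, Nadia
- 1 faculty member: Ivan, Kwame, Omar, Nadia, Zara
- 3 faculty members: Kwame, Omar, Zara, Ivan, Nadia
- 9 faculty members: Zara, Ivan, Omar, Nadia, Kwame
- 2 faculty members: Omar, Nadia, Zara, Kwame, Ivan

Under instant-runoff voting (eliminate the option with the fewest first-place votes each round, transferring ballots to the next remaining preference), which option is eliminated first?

Ivan

Round 1: Zara 9, Kwame 3, Omar 7, Nadia 8, Ivan 1. Eliminate Ivan.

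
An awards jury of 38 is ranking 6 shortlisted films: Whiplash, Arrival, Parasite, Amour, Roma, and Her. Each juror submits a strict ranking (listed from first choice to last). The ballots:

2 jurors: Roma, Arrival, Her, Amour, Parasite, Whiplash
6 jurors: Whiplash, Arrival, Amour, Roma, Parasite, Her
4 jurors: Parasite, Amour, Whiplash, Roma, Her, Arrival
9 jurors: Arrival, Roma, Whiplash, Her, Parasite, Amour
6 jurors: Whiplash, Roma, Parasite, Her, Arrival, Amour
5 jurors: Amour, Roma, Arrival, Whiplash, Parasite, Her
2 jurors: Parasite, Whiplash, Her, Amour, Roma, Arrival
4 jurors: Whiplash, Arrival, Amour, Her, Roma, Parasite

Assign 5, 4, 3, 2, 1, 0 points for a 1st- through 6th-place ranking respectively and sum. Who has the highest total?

Whiplash

Whiplash: 2·0 + 6·5 + 4·3 + 9·3 + 6·5 + 5·2 + 2·4 + 4·5 = 137
Arrival: 2·4 + 6·4 + 4·0 + 9·5 + 6·1 + 5·3 + 2·0 + 4·4 = 114
Parasite: 2·1 + 6·1 + 4·5 + 9·1 + 6·3 + 5·1 + 2·5 + 4·0 = 70
Amour: 2·2 + 6·3 + 4·4 + 9·0 + 6·0 + 5·5 + 2·2 + 4·3 = 79
Roma: 2·5 + 6·2 + 4·2 + 9·4 + 6·4 + 5·4 + 2·1 + 4·1 = 116
Her: 2·3 + 6·0 + 4·1 + 9·2 + 6·2 + 5·0 + 2·3 + 4·2 = 54
Whiplash has the highest Borda score (137).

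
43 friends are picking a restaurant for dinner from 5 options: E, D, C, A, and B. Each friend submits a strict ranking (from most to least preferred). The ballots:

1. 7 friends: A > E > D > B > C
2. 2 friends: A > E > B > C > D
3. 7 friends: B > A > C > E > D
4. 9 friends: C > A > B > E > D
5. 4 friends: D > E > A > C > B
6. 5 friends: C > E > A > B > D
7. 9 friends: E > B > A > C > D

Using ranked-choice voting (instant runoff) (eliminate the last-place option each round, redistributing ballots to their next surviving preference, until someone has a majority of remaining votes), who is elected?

A

Round 1: E 9, D 4, C 14, A 9, B 7. Eliminate D.
Round 2: E 13, C 14, A 9, B 7. Eliminate B.
Round 3: E 13, C 14, A 16. Eliminate E.
Round 4: C 14, A 29. A has a majority.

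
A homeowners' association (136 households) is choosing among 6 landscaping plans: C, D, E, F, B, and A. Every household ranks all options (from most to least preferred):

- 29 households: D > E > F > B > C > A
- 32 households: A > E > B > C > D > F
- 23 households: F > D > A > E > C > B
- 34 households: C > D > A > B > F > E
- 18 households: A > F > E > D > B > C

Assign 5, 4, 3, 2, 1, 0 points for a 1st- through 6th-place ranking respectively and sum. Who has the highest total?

D

C: 29·1 + 32·2 + 23·1 + 34·5 + 18·0 = 286
D: 29·5 + 32·1 + 23·4 + 34·4 + 18·2 = 441
E: 29·4 + 32·4 + 23·2 + 34·0 + 18·3 = 344
F: 29·3 + 32·0 + 23·5 + 34·1 + 18·4 = 308
B: 29·2 + 32·3 + 23·0 + 34·2 + 18·1 = 240
A: 29·0 + 32·5 + 23·3 + 34·3 + 18·5 = 421
D has the highest Borda score (441).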